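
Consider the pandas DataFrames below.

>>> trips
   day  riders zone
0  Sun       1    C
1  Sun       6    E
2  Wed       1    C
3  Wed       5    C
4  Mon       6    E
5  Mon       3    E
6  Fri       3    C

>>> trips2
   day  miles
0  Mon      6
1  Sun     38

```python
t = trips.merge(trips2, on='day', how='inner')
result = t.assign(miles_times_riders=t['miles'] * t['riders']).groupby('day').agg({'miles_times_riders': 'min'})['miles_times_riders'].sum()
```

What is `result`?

56

merge on 'day' (how='inner') → 4 rows:
   day  riders zone  miles
0  Sun       1    C     38
1  Sun       6    E     38
2  Mon       6    E      6
3  Mon       3    E      6
add column miles_times_riders = t['miles'] * t['riders']:
   day  riders zone  miles  miles_times_riders
0  Sun       1    C     38                  38
1  Sun       6    E     38                 228
2  Mon       6    E      6                  36
3  Mon       3    E      6                  18
group by day, min of miles_times_riders:
     miles_times_riders
day                    
Mon                  18
Sun                  38
Reading off the sum of column 'miles_times_riders', we get 56.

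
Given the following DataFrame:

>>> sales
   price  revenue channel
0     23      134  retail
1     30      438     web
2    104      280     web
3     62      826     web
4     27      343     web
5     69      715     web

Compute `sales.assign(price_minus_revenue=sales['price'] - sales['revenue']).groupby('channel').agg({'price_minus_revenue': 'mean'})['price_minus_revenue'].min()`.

add column price_minus_revenue = sales['price'] - sales['revenue']:
   price  revenue channel  price_minus_revenue
0     23      134  retail                 -111
1     30      438     web                 -408
2    104      280     web                 -176
3     62      826     web                 -764
4     27      343     web                 -316
5     69      715     web                 -646
group by channel, mean of price_minus_revenue:
         price_minus_revenue
channel                     
retail                -111.0
web                   -462.0

-462.0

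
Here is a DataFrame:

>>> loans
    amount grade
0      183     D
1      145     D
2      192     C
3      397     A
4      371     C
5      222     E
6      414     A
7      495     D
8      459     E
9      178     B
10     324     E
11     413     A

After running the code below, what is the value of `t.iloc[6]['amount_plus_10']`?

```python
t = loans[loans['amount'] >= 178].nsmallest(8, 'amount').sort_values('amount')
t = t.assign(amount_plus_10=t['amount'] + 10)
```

407

filter rows where amount >= 178:
    amount grade
0      183     D
2      192     C
3      397     A
4      371     C
5      222     E
6      414     A
7      495     D
8      459     E
9      178     B
10     324     E
11     413     A
take 8 rows with smallest amount:
    amount grade
9      178     B
0      183     D
2      192     C
5      222     E
10     324     E
4      371     C
3      397     A
11     413     A
sort by amount:
    amount grade
9      178     B
0      183     D
2      192     C
5      222     E
10     324     E
4      371     C
3      397     A
11     413     A
add column amount_plus_10 = t['amount'] + 10:
    amount grade  amount_plus_10
9      178     B             188
0      183     D             193
2      192     C             202
5      222     E             232
10     324     E             334
4      371     C             381
3      397     A             407
11     413     A             423
value at position 6, column 'amount_plus_10' → 407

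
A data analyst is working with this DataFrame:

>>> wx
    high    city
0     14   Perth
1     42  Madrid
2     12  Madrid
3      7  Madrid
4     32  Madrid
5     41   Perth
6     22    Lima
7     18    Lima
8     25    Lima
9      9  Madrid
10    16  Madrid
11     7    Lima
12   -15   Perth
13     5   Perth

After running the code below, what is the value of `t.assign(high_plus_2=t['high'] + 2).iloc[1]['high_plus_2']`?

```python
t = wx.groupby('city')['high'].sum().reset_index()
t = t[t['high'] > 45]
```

group by city, sum of high:
city
Lima       72
Madrid    118
Perth      45
Name: high, dtype: int64
reset_index():
     city  high
0    Lima    72
1  Madrid   118
2   Perth    45
filter rows where high > 45:
     city  high
0    Lima    72
1  Madrid   118
add column high_plus_2 = t['high'] + 2:
     city  high  high_plus_2
0    Lima    72           74
1  Madrid   118          120
The value at position 1, column 'high_plus_2' is 120.

120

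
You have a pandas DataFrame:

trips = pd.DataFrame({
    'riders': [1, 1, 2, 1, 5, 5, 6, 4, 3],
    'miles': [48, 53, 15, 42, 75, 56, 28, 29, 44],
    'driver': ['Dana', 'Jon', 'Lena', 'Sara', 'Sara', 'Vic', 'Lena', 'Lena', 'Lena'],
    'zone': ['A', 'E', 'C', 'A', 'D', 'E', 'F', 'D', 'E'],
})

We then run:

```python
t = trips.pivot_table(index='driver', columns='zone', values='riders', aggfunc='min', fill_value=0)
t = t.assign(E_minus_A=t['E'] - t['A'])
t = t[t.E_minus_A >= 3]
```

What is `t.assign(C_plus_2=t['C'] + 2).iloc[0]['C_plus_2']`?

pivot: rows=driver, cols=zone, min(riders):
zone    A  C  D  E  F
driver               
Dana    1  0  0  0  0
Jon     0  0  0  1  0
Lena    0  2  4  3  6
Sara    1  0  5  0  0
Vic     0  0  0  5  0
add column E_minus_A = t['E'] - t['A']:
zone    A  C  D  E  F  E_minus_A
driver                          
Dana    1  0  0  0  0         -1
Jon     0  0  0  1  0          1
Lena    0  2  4  3  6          3
Sara    1  0  5  0  0         -1
Vic     0  0  0  5  0          5
filter rows where E_minus_A >= 3:
zone    A  C  D  E  F  E_minus_A
driver                          
Lena    0  2  4  3  6          3
Vic     0  0  0  5  0          5
add column C_plus_2 = t['C'] + 2:
zone    A  C  D  E  F  E_minus_A  C_plus_2
driver                                    
Lena    0  2  4  3  6          3         4
Vic     0  0  0  5  0          5         2
Finally, value at position 0, column 'C_plus_2' = 4.

4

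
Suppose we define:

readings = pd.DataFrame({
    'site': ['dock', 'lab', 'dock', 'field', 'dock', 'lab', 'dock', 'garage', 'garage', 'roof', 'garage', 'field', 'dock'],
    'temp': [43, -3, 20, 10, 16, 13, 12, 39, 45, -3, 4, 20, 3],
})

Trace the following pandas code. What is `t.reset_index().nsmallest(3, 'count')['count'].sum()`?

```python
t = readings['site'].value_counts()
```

5

value_counts of site:
site
dock      5
garage    3
lab       2
field     2
roof      1
Name: count, dtype: int64
reset_index():
     site  count
0    dock      5
1  garage      3
2     lab      2
3   field      2
4    roof      1
take 3 rows with smallest count:
    site  count
4   roof      1
2    lab      2
3  field      2
So sum() = 5.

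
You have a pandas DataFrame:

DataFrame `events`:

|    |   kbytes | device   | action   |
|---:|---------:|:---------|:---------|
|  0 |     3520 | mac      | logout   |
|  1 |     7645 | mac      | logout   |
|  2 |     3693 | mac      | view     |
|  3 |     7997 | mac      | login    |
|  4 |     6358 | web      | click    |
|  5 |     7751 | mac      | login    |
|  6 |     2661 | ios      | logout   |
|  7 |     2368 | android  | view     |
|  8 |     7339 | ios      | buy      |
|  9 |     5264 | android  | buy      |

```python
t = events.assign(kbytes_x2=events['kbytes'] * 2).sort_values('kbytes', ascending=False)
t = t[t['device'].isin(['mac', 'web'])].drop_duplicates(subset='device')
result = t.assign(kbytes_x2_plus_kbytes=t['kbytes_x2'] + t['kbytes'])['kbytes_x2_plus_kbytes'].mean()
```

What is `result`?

21532.5

add column kbytes_x2 = events['kbytes'] * 2:
   kbytes   device  action  kbytes_x2
0    3520      mac  logout       7040
1    7645      mac  logout      15290
2    3693      mac    view       7386
3    7997      mac   login      15994
4    6358      web   click      12716
5    7751      mac   login      15502
6    2661      ios  logout       5322
7    2368  android    view       4736
8    7339      ios     buy      14678
9    5264  android     buy      10528
sort by kbytes descending:
   kbytes   device  action  kbytes_x2
3    7997      mac   login      15994
5    7751      mac   login      15502
1    7645      mac  logout      15290
8    7339      ios     buy      14678
4    6358      web   click      12716
9    5264  android     buy      10528
2    3693      mac    view       7386
0    3520      mac  logout       7040
6    2661      ios  logout       5322
7    2368  android    view       4736
filter rows where device in ['mac', 'web']:
   kbytes device  action  kbytes_x2
3    7997    mac   login      15994
5    7751    mac   login      15502
1    7645    mac  logout      15290
4    6358    web   click      12716
2    3693    mac    view       7386
0    3520    mac  logout       7040
drop duplicate device (keep=first):
   kbytes device action  kbytes_x2
3    7997    mac  login      15994
4    6358    web  click      12716
add column kbytes_x2_plus_kbytes = t['kbytes_x2'] + t['kbytes']:
   kbytes device action  kbytes_x2  kbytes_x2_plus_kbytes
3    7997    mac  login      15994                  23991
4    6358    web  click      12716                  19074
Then the mean of column 'kbytes_x2_plus_kbytes': 21532.5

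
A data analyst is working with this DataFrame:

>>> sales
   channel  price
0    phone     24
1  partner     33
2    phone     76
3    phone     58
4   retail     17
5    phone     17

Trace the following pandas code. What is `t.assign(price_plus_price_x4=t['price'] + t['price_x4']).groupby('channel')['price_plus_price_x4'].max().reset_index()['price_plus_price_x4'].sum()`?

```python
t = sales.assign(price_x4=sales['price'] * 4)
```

add column price_x4 = sales['price'] * 4:
   channel  price  price_x4
0    phone     24        96
1  partner     33       132
2    phone     76       304
3    phone     58       232
4   retail     17        68
5    phone     17        68
add column price_plus_price_x4 = t['price'] + t['price_x4']:
   channel  price  price_x4  price_plus_price_x4
0    phone     24        96                  120
1  partner     33       132                  165
2    phone     76       304                  380
3    phone     58       232                  290
4   retail     17        68                   85
5    phone     17        68                   85
group by channel, max of price_plus_price_x4:
channel
partner    165
phone      380
retail      85
Name: price_plus_price_x4, dtype: int64
reset_index():
   channel  price_plus_price_x4
0  partner                  165
1    phone                  380
2   retail                   85

630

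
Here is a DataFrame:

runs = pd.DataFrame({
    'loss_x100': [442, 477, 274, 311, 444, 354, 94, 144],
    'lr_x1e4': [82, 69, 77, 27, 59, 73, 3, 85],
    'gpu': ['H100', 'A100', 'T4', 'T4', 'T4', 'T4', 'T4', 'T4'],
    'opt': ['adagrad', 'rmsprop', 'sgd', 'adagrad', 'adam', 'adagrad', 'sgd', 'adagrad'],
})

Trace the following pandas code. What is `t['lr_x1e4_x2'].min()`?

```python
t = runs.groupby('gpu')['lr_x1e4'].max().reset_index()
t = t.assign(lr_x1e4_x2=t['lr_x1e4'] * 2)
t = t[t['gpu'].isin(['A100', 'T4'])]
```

138

group by gpu, max of lr_x1e4:
gpu
A100    69
H100    82
T4      85
Name: lr_x1e4, dtype: int64
reset_index():
    gpu  lr_x1e4
0  A100       69
1  H100       82
2    T4       85
add column lr_x1e4_x2 = t['lr_x1e4'] * 2:
    gpu  lr_x1e4  lr_x1e4_x2
0  A100       69         138
1  H100       82         164
2    T4       85         170
filter rows where gpu in ['A100', 'T4']:
    gpu  lr_x1e4  lr_x1e4_x2
0  A100       69         138
2    T4       85         170
Then the min of column 'lr_x1e4_x2': 138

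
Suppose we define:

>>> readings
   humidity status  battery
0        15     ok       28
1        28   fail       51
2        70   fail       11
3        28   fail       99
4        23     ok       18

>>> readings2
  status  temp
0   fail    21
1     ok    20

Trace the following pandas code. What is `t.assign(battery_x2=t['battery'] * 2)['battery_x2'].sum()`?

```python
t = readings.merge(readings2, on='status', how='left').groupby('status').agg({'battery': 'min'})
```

merge on 'status' (how='left') → 5 rows:
   humidity status  battery  temp
0        15     ok       28    20
1        28   fail       51    21
2        70   fail       11    21
3        28   fail       99    21
4        23     ok       18    20
group by status, min of battery:
        battery
status         
fail         11
ok           18
add column battery_x2 = t['battery'] * 2:
        battery  battery_x2
status                     
fail         11          22
ok           18          36
sum of column 'battery_x2' → 58

58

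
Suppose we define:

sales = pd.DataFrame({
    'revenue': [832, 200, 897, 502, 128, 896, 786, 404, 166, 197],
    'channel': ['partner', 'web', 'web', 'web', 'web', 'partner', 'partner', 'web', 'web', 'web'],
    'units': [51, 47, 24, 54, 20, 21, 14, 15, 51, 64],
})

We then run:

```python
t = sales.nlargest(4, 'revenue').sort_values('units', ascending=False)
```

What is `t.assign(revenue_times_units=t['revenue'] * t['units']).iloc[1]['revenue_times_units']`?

take 4 rows with largest revenue:
   revenue  channel  units
2      897      web     24
5      896  partner     21
0      832  partner     51
6      786  partner     14
sort by units descending:
   revenue  channel  units
0      832  partner     51
2      897      web     24
5      896  partner     21
6      786  partner     14
add column revenue_times_units = t['revenue'] * t['units']:
   revenue  channel  units  revenue_times_units
0      832  partner     51                42432
2      897      web     24                21528
5      896  partner     21                18816
6      786  partner     14                11004
Then the value at position 1, column 'revenue_times_units': 21528

21528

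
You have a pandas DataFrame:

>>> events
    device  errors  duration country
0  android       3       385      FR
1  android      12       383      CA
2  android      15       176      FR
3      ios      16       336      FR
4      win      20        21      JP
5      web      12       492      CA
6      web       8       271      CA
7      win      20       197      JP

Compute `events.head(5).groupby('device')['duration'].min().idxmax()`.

ios

take first 5 rows:
    device  errors  duration country
0  android       3       385      FR
1  android      12       383      CA
2  android      15       176      FR
3      ios      16       336      FR
4      win      20        21      JP
group by device, min of duration:
device
android    176
ios        336
win         21
Name: duration, dtype: int64
Taking the label with the largest value gives ios.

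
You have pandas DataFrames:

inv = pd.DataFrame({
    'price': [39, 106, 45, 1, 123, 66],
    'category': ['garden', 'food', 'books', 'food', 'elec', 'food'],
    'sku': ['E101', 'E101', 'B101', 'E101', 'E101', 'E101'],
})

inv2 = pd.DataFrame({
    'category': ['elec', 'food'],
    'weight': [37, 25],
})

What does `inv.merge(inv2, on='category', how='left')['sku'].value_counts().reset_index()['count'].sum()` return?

6

merge on 'category' (how='left') → 6 rows:
   price category   sku  weight
0     39   garden  E101     NaN
1    106     food  E101    25.0
2     45    books  B101     NaN
3      1     food  E101    25.0
4    123     elec  E101    37.0
5     66     food  E101    25.0
value_counts of sku:
sku
E101    5
B101    1
Name: count, dtype: int64
reset_index():
    sku  count
0  E101      5
1  B101      1
Hence 6.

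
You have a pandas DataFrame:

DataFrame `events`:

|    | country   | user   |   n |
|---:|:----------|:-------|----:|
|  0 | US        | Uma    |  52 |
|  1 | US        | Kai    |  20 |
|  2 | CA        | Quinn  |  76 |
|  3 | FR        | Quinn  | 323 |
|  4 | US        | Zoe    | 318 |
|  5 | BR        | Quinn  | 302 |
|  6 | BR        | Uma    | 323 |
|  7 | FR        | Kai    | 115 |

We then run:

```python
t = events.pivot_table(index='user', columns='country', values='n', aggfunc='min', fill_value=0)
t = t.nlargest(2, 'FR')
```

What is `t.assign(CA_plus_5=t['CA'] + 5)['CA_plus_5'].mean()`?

pivot: rows=user, cols=country, min(n):
country   BR  CA   FR   US
user                      
Kai        0   0  115   20
Quinn    302  76  323    0
Uma      323   0    0   52
Zoe        0   0    0  318
take 2 rows with largest FR:
country   BR  CA   FR  US
user                     
Quinn    302  76  323   0
Kai        0   0  115  20
add column CA_plus_5 = t['CA'] + 5:
country   BR  CA   FR  US  CA_plus_5
user                                
Quinn    302  76  323   0         81
Kai        0   0  115  20          5

43.0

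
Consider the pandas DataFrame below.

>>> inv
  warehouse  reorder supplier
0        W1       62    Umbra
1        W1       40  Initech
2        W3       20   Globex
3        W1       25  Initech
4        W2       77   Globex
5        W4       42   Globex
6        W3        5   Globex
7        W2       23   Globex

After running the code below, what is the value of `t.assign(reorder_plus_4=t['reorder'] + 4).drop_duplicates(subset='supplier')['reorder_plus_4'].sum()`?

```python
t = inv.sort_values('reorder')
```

sort by reorder:
  warehouse  reorder supplier
6        W3        5   Globex
2        W3       20   Globex
7        W2       23   Globex
3        W1       25  Initech
1        W1       40  Initech
5        W4       42   Globex
0        W1       62    Umbra
4        W2       77   Globex
add column reorder_plus_4 = t['reorder'] + 4:
  warehouse  reorder supplier  reorder_plus_4
6        W3        5   Globex               9
2        W3       20   Globex              24
7        W2       23   Globex              27
3        W1       25  Initech              29
1        W1       40  Initech              44
5        W4       42   Globex              46
0        W1       62    Umbra              66
4        W2       77   Globex              81
drop duplicate supplier (keep=first):
  warehouse  reorder supplier  reorder_plus_4
6        W3        5   Globex               9
3        W1       25  Initech              29
0        W1       62    Umbra              66

104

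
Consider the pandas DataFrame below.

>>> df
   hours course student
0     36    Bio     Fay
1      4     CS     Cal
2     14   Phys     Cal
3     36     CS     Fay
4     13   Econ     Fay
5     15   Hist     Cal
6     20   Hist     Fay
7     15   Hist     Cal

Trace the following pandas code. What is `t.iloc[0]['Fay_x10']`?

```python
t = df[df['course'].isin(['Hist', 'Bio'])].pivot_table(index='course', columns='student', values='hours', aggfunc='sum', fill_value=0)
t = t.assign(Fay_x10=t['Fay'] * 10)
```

filter rows where course in ['Hist', 'Bio']:
   hours course student
0     36    Bio     Fay
5     15   Hist     Cal
6     20   Hist     Fay
7     15   Hist     Cal
pivot: rows=course, cols=student, sum(hours):
student  Cal  Fay
course           
Bio        0   36
Hist      30   20
add column Fay_x10 = t['Fay'] * 10:
student  Cal  Fay  Fay_x10
course                    
Bio        0   36      360
Hist      30   20      200
Hence 360.

360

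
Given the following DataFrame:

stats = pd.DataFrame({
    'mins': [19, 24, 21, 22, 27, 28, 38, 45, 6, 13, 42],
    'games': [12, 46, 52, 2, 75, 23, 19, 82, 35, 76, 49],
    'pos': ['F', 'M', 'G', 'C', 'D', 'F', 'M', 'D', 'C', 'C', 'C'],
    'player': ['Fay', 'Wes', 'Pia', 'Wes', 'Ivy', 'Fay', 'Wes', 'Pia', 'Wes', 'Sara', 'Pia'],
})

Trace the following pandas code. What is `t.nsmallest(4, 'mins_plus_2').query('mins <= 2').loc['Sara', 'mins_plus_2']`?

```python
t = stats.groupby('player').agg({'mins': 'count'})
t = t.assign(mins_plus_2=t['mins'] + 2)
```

group by player, count of mins:
        mins
player      
Fay        2
Ivy        1
Pia        3
Sara       1
Wes        4
add column mins_plus_2 = t['mins'] + 2:
        mins  mins_plus_2
player                   
Fay        2            4
Ivy        1            3
Pia        3            5
Sara       1            3
Wes        4            6
take 4 rows with smallest mins_plus_2:
        mins  mins_plus_2
player                   
Ivy        1            3
Sara       1            3
Fay        2            4
Pia        3            5
filter rows where mins <= 2:
        mins  mins_plus_2
player                   
Ivy        1            3
Sara       1            3
Fay        2            4
Reading off the value at row 'Sara', column 'mins_plus_2', we get 3.

3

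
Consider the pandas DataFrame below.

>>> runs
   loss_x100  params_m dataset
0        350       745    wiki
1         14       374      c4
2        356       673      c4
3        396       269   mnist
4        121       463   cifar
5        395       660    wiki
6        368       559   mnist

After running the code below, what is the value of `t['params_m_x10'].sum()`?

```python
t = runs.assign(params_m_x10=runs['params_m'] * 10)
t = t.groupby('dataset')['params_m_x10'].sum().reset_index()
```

add column params_m_x10 = runs['params_m'] * 10:
   loss_x100  params_m dataset  params_m_x10
0        350       745    wiki          7450
1         14       374      c4          3740
2        356       673      c4          6730
3        396       269   mnist          2690
4        121       463   cifar          4630
5        395       660    wiki          6600
6        368       559   mnist          5590
group by dataset, sum of params_m_x10:
dataset
c4       10470
cifar     4630
mnist     8280
wiki     14050
Name: params_m_x10, dtype: int64
reset_index():
  dataset  params_m_x10
0      c4         10470
1   cifar          4630
2   mnist          8280
3    wiki         14050
The sum of column 'params_m_x10' is 37430.

37430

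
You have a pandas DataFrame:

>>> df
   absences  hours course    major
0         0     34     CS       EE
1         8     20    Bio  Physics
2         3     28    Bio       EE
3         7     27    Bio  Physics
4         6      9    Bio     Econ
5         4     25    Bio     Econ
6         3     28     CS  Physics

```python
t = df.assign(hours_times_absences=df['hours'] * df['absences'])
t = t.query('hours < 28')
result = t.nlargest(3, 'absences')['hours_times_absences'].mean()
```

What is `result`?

add column hours_times_absences = df['hours'] * df['absences']:
   absences  hours course    major  hours_times_absences
0         0     34     CS       EE                     0
1         8     20    Bio  Physics                   160
2         3     28    Bio       EE                    84
3         7     27    Bio  Physics                   189
4         6      9    Bio     Econ                    54
5         4     25    Bio     Econ                   100
6         3     28     CS  Physics                    84
filter rows where hours < 28:
   absences  hours course    major  hours_times_absences
1         8     20    Bio  Physics                   160
3         7     27    Bio  Physics                   189
4         6      9    Bio     Econ                    54
5         4     25    Bio     Econ                   100
take 3 rows with largest absences:
   absences  hours course    major  hours_times_absences
1         8     20    Bio  Physics                   160
3         7     27    Bio  Physics                   189
4         6      9    Bio     Econ                    54
The mean of column 'hours_times_absences' is 134.333333333.

134.333333333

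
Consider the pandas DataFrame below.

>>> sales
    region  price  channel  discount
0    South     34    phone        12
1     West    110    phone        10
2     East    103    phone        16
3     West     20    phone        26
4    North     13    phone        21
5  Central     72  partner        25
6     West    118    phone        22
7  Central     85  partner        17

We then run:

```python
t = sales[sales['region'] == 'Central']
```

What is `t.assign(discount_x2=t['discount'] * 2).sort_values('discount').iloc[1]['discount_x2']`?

filter rows where region == 'Central':
    region  price  channel  discount
5  Central     72  partner        25
7  Central     85  partner        17
add column discount_x2 = t['discount'] * 2:
    region  price  channel  discount  discount_x2
5  Central     72  partner        25           50
7  Central     85  partner        17           34
sort by discount:
    region  price  channel  discount  discount_x2
7  Central     85  partner        17           34
5  Central     72  partner        25           50

50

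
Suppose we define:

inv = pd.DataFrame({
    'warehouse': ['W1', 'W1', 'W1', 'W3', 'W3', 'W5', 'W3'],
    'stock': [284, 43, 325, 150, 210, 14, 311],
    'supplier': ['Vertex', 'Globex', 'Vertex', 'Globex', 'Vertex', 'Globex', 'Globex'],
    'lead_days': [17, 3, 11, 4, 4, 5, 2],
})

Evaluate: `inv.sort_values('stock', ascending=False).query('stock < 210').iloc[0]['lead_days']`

sort by stock descending:
  warehouse  stock supplier  lead_days
2        W1    325   Vertex         11
6        W3    311   Globex          2
0        W1    284   Vertex         17
4        W3    210   Vertex          4
3        W3    150   Globex          4
1        W1     43   Globex          3
5        W5     14   Globex          5
filter rows where stock < 210:
  warehouse  stock supplier  lead_days
3        W3    150   Globex          4
1        W1     43   Globex          3
5        W5     14   Globex          5
Taking the value at position 0, column 'lead_days' gives 4.

4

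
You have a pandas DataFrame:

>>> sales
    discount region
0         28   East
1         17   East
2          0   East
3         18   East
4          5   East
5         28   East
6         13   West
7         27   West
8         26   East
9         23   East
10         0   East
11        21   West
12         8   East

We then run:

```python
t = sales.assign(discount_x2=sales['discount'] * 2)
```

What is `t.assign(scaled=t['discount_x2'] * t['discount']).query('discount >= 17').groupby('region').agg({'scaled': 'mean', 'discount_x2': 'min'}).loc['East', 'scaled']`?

add column discount_x2 = sales['discount'] * 2:
    discount region  discount_x2
0         28   East           56
1         17   East           34
2          0   East            0
3         18   East           36
4          5   East           10
5         28   East           56
6         13   West           26
7         27   West           54
8         26   East           52
9         23   East           46
10         0   East            0
11        21   West           42
12         8   East           16
add column scaled = t['discount_x2'] * t['discount']:
    discount region  discount_x2  scaled
0         28   East           56    1568
1         17   East           34     578
2          0   East            0       0
3         18   East           36     648
4          5   East           10      50
5         28   East           56    1568
6         13   West           26     338
7         27   West           54    1458
8         26   East           52    1352
9         23   East           46    1058
10         0   East            0       0
11        21   West           42     882
12         8   East           16     128
filter rows where discount >= 17:
    discount region  discount_x2  scaled
0         28   East           56    1568
1         17   East           34     578
3         18   East           36     648
5         28   East           56    1568
7         27   West           54    1458
8         26   East           52    1352
9         23   East           46    1058
11        21   West           42     882
group by region: mean(scaled), min(discount_x2):
             scaled  discount_x2
region                          
East    1128.666667           34
West    1170.000000           42
Then the value at row 'East', column 'scaled': 1128.66666667

1128.66666667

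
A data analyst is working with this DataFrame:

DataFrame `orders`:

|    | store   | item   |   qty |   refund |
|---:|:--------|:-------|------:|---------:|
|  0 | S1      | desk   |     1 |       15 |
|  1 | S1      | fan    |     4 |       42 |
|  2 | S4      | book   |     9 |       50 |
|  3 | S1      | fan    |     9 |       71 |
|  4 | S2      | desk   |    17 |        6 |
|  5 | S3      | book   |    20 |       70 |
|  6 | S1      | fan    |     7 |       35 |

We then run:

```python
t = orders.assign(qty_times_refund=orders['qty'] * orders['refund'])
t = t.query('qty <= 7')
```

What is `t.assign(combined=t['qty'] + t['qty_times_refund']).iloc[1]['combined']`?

172

add column qty_times_refund = orders['qty'] * orders['refund']:
  store  item  qty  refund  qty_times_refund
0    S1  desk    1      15                15
1    S1   fan    4      42               168
2    S4  book    9      50               450
3    S1   fan    9      71               639
4    S2  desk   17       6               102
5    S3  book   20      70              1400
6    S1   fan    7      35               245
filter rows where qty <= 7:
  store  item  qty  refund  qty_times_refund
0    S1  desk    1      15                15
1    S1   fan    4      42               168
6    S1   fan    7      35               245
add column combined = t['qty'] + t['qty_times_refund']:
  store  item  qty  refund  qty_times_refund  combined
0    S1  desk    1      15                15        16
1    S1   fan    4      42               168       172
6    S1   fan    7      35               245       252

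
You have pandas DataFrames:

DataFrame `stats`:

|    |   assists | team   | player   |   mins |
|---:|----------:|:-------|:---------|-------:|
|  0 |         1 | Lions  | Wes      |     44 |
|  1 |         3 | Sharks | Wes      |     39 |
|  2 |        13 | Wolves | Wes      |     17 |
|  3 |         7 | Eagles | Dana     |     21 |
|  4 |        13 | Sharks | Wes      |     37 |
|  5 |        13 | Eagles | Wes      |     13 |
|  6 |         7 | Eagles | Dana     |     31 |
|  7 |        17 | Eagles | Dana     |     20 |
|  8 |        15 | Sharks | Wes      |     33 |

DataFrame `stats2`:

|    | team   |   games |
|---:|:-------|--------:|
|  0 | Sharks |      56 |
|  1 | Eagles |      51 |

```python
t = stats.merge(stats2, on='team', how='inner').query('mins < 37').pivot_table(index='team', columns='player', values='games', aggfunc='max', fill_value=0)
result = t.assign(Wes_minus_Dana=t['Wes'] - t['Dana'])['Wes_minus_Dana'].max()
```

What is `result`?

merge on 'team' (how='inner') → 7 rows:
   assists    team player  mins  games
0        3  Sharks    Wes    39     56
1        7  Eagles   Dana    21     51
2       13  Sharks    Wes    37     56
3       13  Eagles    Wes    13     51
4        7  Eagles   Dana    31     51
5       17  Eagles   Dana    20     51
6       15  Sharks    Wes    33     56
filter rows where mins < 37:
   assists    team player  mins  games
1        7  Eagles   Dana    21     51
3       13  Eagles    Wes    13     51
4        7  Eagles   Dana    31     51
5       17  Eagles   Dana    20     51
6       15  Sharks    Wes    33     56
pivot: rows=team, cols=player, max(games):
player  Dana  Wes
team             
Eagles    51   51
Sharks     0   56
add column Wes_minus_Dana = t['Wes'] - t['Dana']:
player  Dana  Wes  Wes_minus_Dana
team                             
Eagles    51   51               0
Sharks     0   56              56
max of column 'Wes_minus_Dana' → 56

56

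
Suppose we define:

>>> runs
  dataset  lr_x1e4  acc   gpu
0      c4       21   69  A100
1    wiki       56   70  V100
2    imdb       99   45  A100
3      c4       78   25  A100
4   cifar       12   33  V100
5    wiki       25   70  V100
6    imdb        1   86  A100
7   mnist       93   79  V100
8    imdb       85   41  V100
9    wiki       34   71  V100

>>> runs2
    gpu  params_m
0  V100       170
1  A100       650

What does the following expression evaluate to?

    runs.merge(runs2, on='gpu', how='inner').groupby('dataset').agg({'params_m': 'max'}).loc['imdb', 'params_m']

650

merge on 'gpu' (how='inner') → 10 rows:
  dataset  lr_x1e4  acc   gpu  params_m
0      c4       21   69  A100       650
1    wiki       56   70  V100       170
2    imdb       99   45  A100       650
3      c4       78   25  A100       650
4   cifar       12   33  V100       170
5    wiki       25   70  V100       170
6    imdb        1   86  A100       650
7   mnist       93   79  V100       170
8    imdb       85   41  V100       170
9    wiki       34   71  V100       170
group by dataset, max of params_m:
         params_m
dataset          
c4            650
cifar         170
imdb          650
mnist         170
wiki          170
value at row 'imdb', column 'params_m' → 650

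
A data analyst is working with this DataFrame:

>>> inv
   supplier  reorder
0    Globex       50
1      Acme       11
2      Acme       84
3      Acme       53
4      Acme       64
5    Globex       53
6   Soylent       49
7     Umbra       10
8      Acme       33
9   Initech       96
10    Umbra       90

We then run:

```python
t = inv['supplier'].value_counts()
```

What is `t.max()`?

5

value_counts of supplier:
supplier
Acme       5
Globex     2
Umbra      2
Soylent    1
Initech    1
Name: count, dtype: int64
So max() = 5.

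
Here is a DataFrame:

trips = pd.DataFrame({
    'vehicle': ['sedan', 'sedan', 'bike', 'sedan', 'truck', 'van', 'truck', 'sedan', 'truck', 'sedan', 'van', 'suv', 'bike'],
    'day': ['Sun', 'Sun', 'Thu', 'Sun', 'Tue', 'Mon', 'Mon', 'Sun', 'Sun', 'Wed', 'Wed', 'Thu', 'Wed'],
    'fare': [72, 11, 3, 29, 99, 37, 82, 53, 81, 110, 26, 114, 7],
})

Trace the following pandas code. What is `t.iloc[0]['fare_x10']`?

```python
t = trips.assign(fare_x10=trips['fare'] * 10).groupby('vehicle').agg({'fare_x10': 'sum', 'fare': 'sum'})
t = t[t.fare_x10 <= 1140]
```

add column fare_x10 = trips['fare'] * 10:
   vehicle  day  fare  fare_x10
0    sedan  Sun    72       720
1    sedan  Sun    11       110
2     bike  Thu     3        30
3    sedan  Sun    29       290
4    truck  Tue    99       990
5      van  Mon    37       370
6    truck  Mon    82       820
7    sedan  Sun    53       530
8    truck  Sun    81       810
9    sedan  Wed   110      1100
10     van  Wed    26       260
11     suv  Thu   114      1140
12    bike  Wed     7        70
group by vehicle: sum(fare_x10), sum(fare):
         fare_x10  fare
vehicle                
bike          100    10
sedan        2750   275
suv          1140   114
truck        2620   262
van           630    63
filter rows where fare_x10 <= 1140:
         fare_x10  fare
vehicle                
bike          100    10
suv          1140   114
van           630    63
Finally, value at position 0, column 'fare_x10' = 100.

100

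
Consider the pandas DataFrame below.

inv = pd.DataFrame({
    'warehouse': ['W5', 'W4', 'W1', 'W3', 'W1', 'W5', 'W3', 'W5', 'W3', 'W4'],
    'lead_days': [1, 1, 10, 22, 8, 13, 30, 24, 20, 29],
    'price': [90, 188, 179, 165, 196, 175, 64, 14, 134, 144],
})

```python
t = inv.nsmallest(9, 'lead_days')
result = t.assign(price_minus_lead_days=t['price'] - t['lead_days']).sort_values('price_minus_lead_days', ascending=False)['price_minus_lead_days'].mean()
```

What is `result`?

take 9 rows with smallest lead_days:
  warehouse  lead_days  price
0        W5          1     90
1        W4          1    188
4        W1          8    196
2        W1         10    179
5        W5         13    175
8        W3         20    134
3        W3         22    165
7        W5         24     14
9        W4         29    144
add column price_minus_lead_days = t['price'] - t['lead_days']:
  warehouse  lead_days  price  price_minus_lead_days
0        W5          1     90                     89
1        W4          1    188                    187
4        W1          8    196                    188
2        W1         10    179                    169
5        W5         13    175                    162
8        W3         20    134                    114
3        W3         22    165                    143
7        W5         24     14                    -10
9        W4         29    144                    115
sort by price_minus_lead_days descending:
  warehouse  lead_days  price  price_minus_lead_days
4        W1          8    196                    188
1        W4          1    188                    187
2        W1         10    179                    169
5        W5         13    175                    162
3        W3         22    165                    143
9        W4         29    144                    115
8        W3         20    134                    114
0        W5          1     90                     89
7        W5         24     14                    -10
Then the mean of column 'price_minus_lead_days': 128.555555556

128.555555556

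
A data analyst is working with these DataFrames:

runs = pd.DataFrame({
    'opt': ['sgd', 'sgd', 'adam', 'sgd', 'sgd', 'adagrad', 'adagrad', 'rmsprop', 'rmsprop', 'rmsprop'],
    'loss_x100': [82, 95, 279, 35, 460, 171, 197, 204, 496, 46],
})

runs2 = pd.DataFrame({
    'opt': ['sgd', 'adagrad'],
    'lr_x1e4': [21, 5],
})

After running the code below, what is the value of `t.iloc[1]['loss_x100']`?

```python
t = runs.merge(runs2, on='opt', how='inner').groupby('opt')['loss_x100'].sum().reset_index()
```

672

merge on 'opt' (how='inner') → 6 rows:
       opt  loss_x100  lr_x1e4
0      sgd         82       21
1      sgd         95       21
2      sgd         35       21
3      sgd        460       21
4  adagrad        171        5
5  adagrad        197        5
group by opt, sum of loss_x100:
opt
adagrad    368
sgd        672
Name: loss_x100, dtype: int64
reset_index():
       opt  loss_x100
0  adagrad        368
1      sgd        672
Taking the value at position 1, column 'loss_x100' gives 672.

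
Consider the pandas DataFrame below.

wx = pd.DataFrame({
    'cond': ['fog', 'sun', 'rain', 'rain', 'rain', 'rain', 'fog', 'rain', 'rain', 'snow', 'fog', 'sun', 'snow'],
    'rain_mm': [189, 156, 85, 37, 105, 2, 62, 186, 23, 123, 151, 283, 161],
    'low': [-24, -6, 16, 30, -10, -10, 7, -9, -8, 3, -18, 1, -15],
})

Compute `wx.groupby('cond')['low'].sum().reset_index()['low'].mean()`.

group by cond, sum of low:
cond
fog    -35
rain     9
snow   -12
sun     -5
Name: low, dtype: int64
reset_index():
   cond  low
0   fog  -35
1  rain    9
2  snow  -12
3   sun   -5
Reading off the mean of column 'low', we get -10.75.

-10.75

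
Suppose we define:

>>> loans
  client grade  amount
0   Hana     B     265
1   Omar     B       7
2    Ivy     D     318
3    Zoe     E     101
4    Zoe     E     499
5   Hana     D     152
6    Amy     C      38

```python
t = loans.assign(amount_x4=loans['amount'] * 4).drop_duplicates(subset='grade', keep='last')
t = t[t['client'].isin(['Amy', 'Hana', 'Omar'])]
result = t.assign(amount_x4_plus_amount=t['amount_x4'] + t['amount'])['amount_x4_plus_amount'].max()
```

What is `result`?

760

add column amount_x4 = loans['amount'] * 4:
  client grade  amount  amount_x4
0   Hana     B     265       1060
1   Omar     B       7         28
2    Ivy     D     318       1272
3    Zoe     E     101        404
4    Zoe     E     499       1996
5   Hana     D     152        608
6    Amy     C      38        152
drop duplicate grade (keep=last):
  client grade  amount  amount_x4
1   Omar     B       7         28
4    Zoe     E     499       1996
5   Hana     D     152        608
6    Amy     C      38        152
filter rows where client in ['Amy', 'Hana', 'Omar']:
  client grade  amount  amount_x4
1   Omar     B       7         28
5   Hana     D     152        608
6    Amy     C      38        152
add column amount_x4_plus_amount = t['amount_x4'] + t['amount']:
  client grade  amount  amount_x4  amount_x4_plus_amount
1   Omar     B       7         28                     35
5   Hana     D     152        608                    760
6    Amy     C      38        152                    190
Hence 760.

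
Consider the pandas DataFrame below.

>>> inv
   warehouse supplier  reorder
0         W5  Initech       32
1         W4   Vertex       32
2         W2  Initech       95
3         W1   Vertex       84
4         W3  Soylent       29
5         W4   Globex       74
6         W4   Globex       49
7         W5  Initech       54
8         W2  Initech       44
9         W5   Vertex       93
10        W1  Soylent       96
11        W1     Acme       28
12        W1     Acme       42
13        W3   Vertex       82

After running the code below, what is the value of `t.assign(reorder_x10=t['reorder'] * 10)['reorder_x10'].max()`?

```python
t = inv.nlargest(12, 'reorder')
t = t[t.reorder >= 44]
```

take 12 rows with largest reorder:
   warehouse supplier  reorder
10        W1  Soylent       96
2         W2  Initech       95
9         W5   Vertex       93
3         W1   Vertex       84
13        W3   Vertex       82
5         W4   Globex       74
7         W5  Initech       54
6         W4   Globex       49
8         W2  Initech       44
12        W1     Acme       42
0         W5  Initech       32
1         W4   Vertex       32
filter rows where reorder >= 44:
   warehouse supplier  reorder
10        W1  Soylent       96
2         W2  Initech       95
9         W5   Vertex       93
3         W1   Vertex       84
13        W3   Vertex       82
5         W4   Globex       74
7         W5  Initech       54
6         W4   Globex       49
8         W2  Initech       44
add column reorder_x10 = t['reorder'] * 10:
   warehouse supplier  reorder  reorder_x10
10        W1  Soylent       96          960
2         W2  Initech       95          950
9         W5   Vertex       93          930
3         W1   Vertex       84          840
13        W3   Vertex       82          820
5         W4   Globex       74          740
7         W5  Initech       54          540
6         W4   Globex       49          490
8         W2  Initech       44          440
Finally, max of column 'reorder_x10' = 960.

960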